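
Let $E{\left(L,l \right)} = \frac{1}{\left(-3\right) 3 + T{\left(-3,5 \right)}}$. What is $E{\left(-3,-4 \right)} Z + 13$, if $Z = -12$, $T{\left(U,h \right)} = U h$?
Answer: $\frac{27}{2} \approx 13.5$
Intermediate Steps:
$E{\left(L,l \right)} = - \frac{1}{24}$ ($E{\left(L,l \right)} = \frac{1}{\left(-3\right) 3 - 15} = \frac{1}{-9 - 15} = \frac{1}{-24} = - \frac{1}{24}$)
$E{\left(-3,-4 \right)} Z + 13 = \left(- \frac{1}{24}\right) \left(-12\right) + 13 = \frac{1}{2} + 13 = \frac{27}{2}$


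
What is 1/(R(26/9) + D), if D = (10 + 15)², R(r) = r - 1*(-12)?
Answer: 9/5759 ≈ 0.0015628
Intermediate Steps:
R(r) = 12 + r (R(r) = r + 12 = 12 + r)
D = 625 (D = 25² = 625)
1/(R(26/9) + D) = 1/((12 + 26/9) + 625) = 1/(134/9 + 625) = 1/(5759/9) = 9/5759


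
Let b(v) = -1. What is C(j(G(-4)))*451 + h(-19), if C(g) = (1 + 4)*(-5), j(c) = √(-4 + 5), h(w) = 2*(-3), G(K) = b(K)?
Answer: -11281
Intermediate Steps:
G(K) = -1
h(w) = -6
j(c) = 1 (j(c) = √1 = 1)
C(g) = -25 (C(g) = 5*(-5) = -25)
C(j(G(-4)))*451 + h(-19) = -25*451 - 6 = -11275 - 6 = -11281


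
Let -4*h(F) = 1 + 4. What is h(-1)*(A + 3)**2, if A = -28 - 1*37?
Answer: -4805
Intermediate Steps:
h(F) = -5/4 (h(F) = -(1 + 4)/4 = -1/4*5 = -5/4)
A = -65 (A = -28 - 37 = -65)
h(-1)*(A + 3)**2 = -5*(-65 + 3)**2/4 = -5/4*(-62)**2 = -5/4*3844 = -4805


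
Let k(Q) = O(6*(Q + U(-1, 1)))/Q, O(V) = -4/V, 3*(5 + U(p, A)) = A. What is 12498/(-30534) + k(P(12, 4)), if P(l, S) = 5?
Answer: -20593/25445 ≈ -0.80931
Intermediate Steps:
U(p, A) = -5 + A/3
k(Q) = -4/(Q*(-28 + 6*Q)) (k(Q) = (-4*1/(6*(Q + (-5 + (1/3)*1))))/Q = (-4*1/(6*(Q + (-5 + 1/3))))/Q = (-4*1/(6*(Q - 14/3)))/Q = (-4*1/(6*(-14/3 + Q)))/Q = (-4/(-28 + 6*Q))/Q = -4/(Q*(-28 + 6*Q)))
12498/(-30534) + k(P(12, 4)) = 12498/(-30534) - 2/(5*(-14 + 3*5)) = 12498*(-1/30534) - 2*1/5/(-14 + 15) = -2083/5089 - 2*1/5/1 = -2083/5089 - 2*1/5*1 = -2083/5089 - 2/5 = -20593/25445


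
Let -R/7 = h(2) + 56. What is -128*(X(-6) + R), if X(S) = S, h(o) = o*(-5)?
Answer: 41984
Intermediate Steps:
h(o) = -5*o
R = -322 (R = -7*(-5*2 + 56) = -7*(-10 + 56) = -7*46 = -322)
-128*(X(-6) + R) = -128*(-6 - 322) = -128*(-328) = 41984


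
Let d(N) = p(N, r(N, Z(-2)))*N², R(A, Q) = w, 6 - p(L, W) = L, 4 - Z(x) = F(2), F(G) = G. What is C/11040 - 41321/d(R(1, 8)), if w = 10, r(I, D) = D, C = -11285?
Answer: 5645873/55200 ≈ 102.28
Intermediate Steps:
Z(x) = 2 (Z(x) = 4 - 1*2 = 4 - 2 = 2)
p(L, W) = 6 - L
R(A, Q) = 10
d(N) = N²*(6 - N) (d(N) = (6 - N)*N² = N²*(6 - N))
C/11040 - 41321/d(R(1, 8)) = -11285/11040 - 41321*1/(100*(6 - 1*10)) = -11285*1/11040 - 41321*1/(100*(6 - 10)) = -2257/2208 - 41321/(100*(-4)) = -2257/2208 - 41321/(-400) = -2257/2208 - 41321*(-1/400) = -2257/2208 + 41321/400 = 5645873/55200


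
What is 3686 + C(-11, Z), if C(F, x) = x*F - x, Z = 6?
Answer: 3614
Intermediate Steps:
C(F, x) = -x + F*x (C(F, x) = F*x - x = -x + F*x)
3686 + C(-11, Z) = 3686 + 6*(-1 - 11) = 3686 + 6*(-12) = 3686 - 72 = 3614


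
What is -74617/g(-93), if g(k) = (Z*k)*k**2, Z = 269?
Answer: 2407/6979743 ≈ 0.00034486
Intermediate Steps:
g(k) = 269*k**3 (g(k) = (269*k)*k**2 = 269*k**3)
-74617/g(-93) = -74617/(269*(-93)**3) = -74617/(269*(-804357)) = -74617/(-216372033) = -74617*(-1/216372033) = 2407/6979743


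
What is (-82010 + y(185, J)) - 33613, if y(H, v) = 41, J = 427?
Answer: -115582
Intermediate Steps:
(-82010 + y(185, J)) - 33613 = (-82010 + 41) - 33613 = -81969 - 33613 = -115582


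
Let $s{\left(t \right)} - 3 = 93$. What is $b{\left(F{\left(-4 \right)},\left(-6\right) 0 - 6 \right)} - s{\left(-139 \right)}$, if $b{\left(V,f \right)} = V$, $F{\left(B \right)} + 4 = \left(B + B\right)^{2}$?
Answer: $-36$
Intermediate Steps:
$s{\left(t \right)} = 96$ ($s{\left(t \right)} = 3 + 93 = 96$)
$F{\left(B \right)} = -4 + 4 B^{2}$ ($F{\left(B \right)} = -4 + \left(B + B\right)^{2} = -4 + \left(2 B\right)^{2} = -4 + 4 B^{2}$)
$b{\left(F{\left(-4 \right)},\left(-6\right) 0 - 6 \right)} - s{\left(-139 \right)} = \left(-4 + 4 \left(-4\right)^{2}\right) - 96 = \left(-4 + 4 \cdot 16\right) - 96 = \left(-4 + 64\right) - 96 = 60 - 96 = -36$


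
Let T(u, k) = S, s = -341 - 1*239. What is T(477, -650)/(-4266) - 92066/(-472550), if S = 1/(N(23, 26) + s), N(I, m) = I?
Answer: 8414007817/43186744350 ≈ 0.19483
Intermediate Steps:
s = -580 (s = -341 - 239 = -580)
S = -1/557 (S = 1/(23 - 580) = 1/(-557) = -1/557 ≈ -0.0017953)
T(u, k) = -1/557
T(477, -650)/(-4266) - 92066/(-472550) = -1/557/(-4266) - 92066/(-472550) = -1/557*(-1/4266) - 92066*(-1/472550) = 1/2376162 + 3541/18175 = 8414007817/43186744350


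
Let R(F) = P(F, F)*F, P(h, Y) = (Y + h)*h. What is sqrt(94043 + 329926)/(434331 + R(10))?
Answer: sqrt(423969)/436331 ≈ 0.0014923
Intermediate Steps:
P(h, Y) = h*(Y + h)
R(F) = 2*F**3 (R(F) = (F*(F + F))*F = (F*(2*F))*F = (2*F**2)*F = 2*F**3)
sqrt(94043 + 329926)/(434331 + R(10)) = sqrt(94043 + 329926)/(434331 + 2*10**3) = sqrt(423969)/(434331 + 2*1000) = sqrt(423969)/(434331 + 2000) = sqrt(423969)/436331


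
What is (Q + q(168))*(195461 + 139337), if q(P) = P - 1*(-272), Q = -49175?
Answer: -16316380530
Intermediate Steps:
q(P) = 272 + P (q(P) = P + 272 = 272 + P)
(Q + q(168))*(195461 + 139337) = (-49175 + (272 + 168))*(195461 + 139337) = (-49175 + 440)*334798 = -48735*334798 = -16316380530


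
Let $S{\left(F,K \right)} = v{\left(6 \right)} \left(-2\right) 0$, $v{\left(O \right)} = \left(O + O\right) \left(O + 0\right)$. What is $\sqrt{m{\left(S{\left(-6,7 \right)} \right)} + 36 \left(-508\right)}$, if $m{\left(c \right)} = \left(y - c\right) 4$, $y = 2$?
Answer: $2 i \sqrt{4570} \approx 135.2 i$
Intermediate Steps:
$v{\left(O \right)} = 2 O^{2}$ ($v{\left(O \right)} = 2 O O = 2 O^{2}$)
$S{\left(F,K \right)} = 0$ ($S{\left(F,K \right)} = 2 \cdot 6^{2} \left(-2\right) 0 = 2 \cdot 36 \left(-2\right) 0 = 72 \left(-2\right) 0 = \left(-144\right) 0 = 0$)
$m{\left(c \right)} = 8 - 4 c$ ($m{\left(c \right)} = \left(2 - c\right) 4 = 8 - 4 c$)
$\sqrt{m{\left(S{\left(-6,7 \right)} \right)} + 36 \left(-508\right)} = \sqrt{\left(8 - 0\right) + 36 \left(-508\right)} = \sqrt{\left(8 + 0\right) - 18288} = \sqrt{8 - 18288} = \sqrt{-18280} = 2 i \sqrt{4570}$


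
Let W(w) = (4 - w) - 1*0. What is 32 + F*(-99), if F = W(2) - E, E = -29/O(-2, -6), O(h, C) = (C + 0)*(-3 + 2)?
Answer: -1289/2 ≈ -644.50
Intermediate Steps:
W(w) = 4 - w (W(w) = (4 - w) + 0 = 4 - w)
O(h, C) = -C (O(h, C) = C*(-1) = -C)
E = -29/6 (E = -29/((-1*(-6))) = -29/6 ≈ -4.8333)
F = 41/6 (F = (4 - 1*2) - 1*(-29/6) = (4 - 2) + 29/6 = 2 + 29/6 = 41/6 ≈ 6.8333)
32 + F*(-99) = 32 + (41/6)*(-99) = 32 - 1353/2 = -1289/2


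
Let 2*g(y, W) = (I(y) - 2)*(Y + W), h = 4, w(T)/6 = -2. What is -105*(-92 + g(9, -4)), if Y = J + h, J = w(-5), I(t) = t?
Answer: 14070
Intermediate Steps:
w(T) = -12 (w(T) = 6*(-2) = -12)
J = -12
Y = -8 (Y = -12 + 4 = -8)
g(y, W) = (-8 + W)*(-2 + y)/2 (g(y, W) = ((y - 2)*(-8 + W))/2 = ((-2 + y)*(-8 + W))/2 = ((-8 + W)*(-2 + y))/2 = (-8 + W)*(-2 + y)/2)
-105*(-92 + g(9, -4)) = -105*(-92 + (8 - 1*(-4) - 4*9 + (½)*(-4)*9)) = -105*(-92 + (8 + 4 - 36 - 18)) = -105*(-92 - 42) = -105*(-134) = 14070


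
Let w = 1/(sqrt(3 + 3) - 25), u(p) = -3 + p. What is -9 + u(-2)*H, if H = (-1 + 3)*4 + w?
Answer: -30206/619 + 5*sqrt(6)/619 ≈ -48.778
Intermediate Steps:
w = 1/(-25 + sqrt(6)) (w = 1/(sqrt(6) - 25) = 1/(-25 + sqrt(6)) ≈ -0.044345)
H = 4927/619 - sqrt(6)/619 (H = (-1 + 3)*4 + (-25/619 - sqrt(6)/619) = 2*4 + (-25/619 - sqrt(6)/619) = 8 + (-25/619 - sqrt(6)/619) = 4927/619 - sqrt(6)/619 ≈ 7.9557)
-9 + u(-2)*H = -9 + (-3 - 2)*(4927/619 - sqrt(6)/619) = -9 - 5*(4927/619 - sqrt(6)/619) = -9 + (-24635/619 + 5*sqrt(6)/619) = -30206/619 + 5*sqrt(6)/619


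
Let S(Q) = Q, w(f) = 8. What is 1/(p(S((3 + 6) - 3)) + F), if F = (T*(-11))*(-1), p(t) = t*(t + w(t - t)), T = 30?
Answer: 1/414 ≈ 0.0024155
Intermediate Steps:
p(t) = t*(8 + t) (p(t) = t*(t + 8) = t*(8 + t))
F = 330 (F = (30*(-11))*(-1) = -330*(-1) = 330)
1/(p(S((3 + 6) - 3)) + F) = 1/(((3 + 6) - 3)*(8 + ((3 + 6) - 3)) + 330) = 1/((9 - 3)*(8 + (9 - 3)) + 330) = 1/(6*(8 + 6) + 330) = 1/(6*14 + 330) = 1/(84 + 330) = 1/414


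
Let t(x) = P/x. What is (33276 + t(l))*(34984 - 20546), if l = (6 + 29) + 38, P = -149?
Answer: 35069887562/73 ≈ 4.8041e+8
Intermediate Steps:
l = 73 (l = 35 + 38 = 73)
t(x) = -149/x
(33276 + t(l))*(34984 - 20546) = (33276 - 149/73)*(34984 - 20546) = (33276 - 149*1/73)*14438 = (33276 - 149/73)*14438 = (2428999/73)*14438 = 35069887562/73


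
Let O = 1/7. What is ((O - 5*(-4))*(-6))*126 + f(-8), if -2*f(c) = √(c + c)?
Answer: -15228 - 2*I ≈ -15228.0 - 2.0*I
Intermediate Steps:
f(c) = -√2*√c/2 (f(c) = -√(c + c)/2 = -√2*√c/2)
O = ⅐ ≈ 0.14286
((O - 5*(-4))*(-6))*126 + f(-8) = ((⅐ - 5*(-4))*(-6))*126 - √2*√(-8)/2 = ((⅐ + 20)*(-6))*126 - √2*2*I*√2/2 = ((141/7)*(-6))*126 - 2*I = -846/7*126 - 2*I = -15228 - 2*I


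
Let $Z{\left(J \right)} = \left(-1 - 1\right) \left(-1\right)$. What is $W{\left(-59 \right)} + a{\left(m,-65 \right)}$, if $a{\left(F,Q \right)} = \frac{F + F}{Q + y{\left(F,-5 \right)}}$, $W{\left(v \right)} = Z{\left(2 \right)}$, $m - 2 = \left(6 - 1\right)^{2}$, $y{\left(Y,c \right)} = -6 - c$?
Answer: $\frac{13}{11} \approx 1.1818$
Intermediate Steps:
$Z{\left(J \right)} = 2$ ($Z{\left(J \right)} = \left(-2\right) \left(-1\right) = 2$)
$m = 27$ ($m = 2 + \left(6 - 1\right)^{2} = 2 + 5^{2} = 2 + 25 = 27$)
$W{\left(v \right)} = 2$
$a{\left(F,Q \right)} = \frac{2 F}{-1 + Q}$ ($a{\left(F,Q \right)} = \frac{F + F}{Q - 1} = \frac{2 F}{Q + \left(-6 + 5\right)} = \frac{2 F}{Q - 1} = \frac{2 F}{-1 + Q}$)
$W{\left(-59 \right)} + a{\left(m,-65 \right)} = 2 + 2 \cdot 27 \frac{1}{-1 - 65} = 2 + 2 \cdot 27 \frac{1}{-66} = 2 + 2 \cdot 27 \left(- \frac{1}{66}\right) = 2 - \frac{9}{11} = \frac{13}{11}$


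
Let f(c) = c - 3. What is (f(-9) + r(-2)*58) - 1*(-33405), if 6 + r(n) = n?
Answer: 32929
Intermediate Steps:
r(n) = -6 + n
f(c) = -3 + c
(f(-9) + r(-2)*58) - 1*(-33405) = ((-3 - 9) + (-6 - 2)*58) - 1*(-33405) = (-12 - 8*58) + 33405 = (-12 - 464) + 33405 = -476 + 33405 = 32929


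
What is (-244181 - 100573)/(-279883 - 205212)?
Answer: 344754/485095 ≈ 0.71069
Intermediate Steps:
(-244181 - 100573)/(-279883 - 205212) = -344754/(-485095) = -344754*(-1/485095) = 344754/485095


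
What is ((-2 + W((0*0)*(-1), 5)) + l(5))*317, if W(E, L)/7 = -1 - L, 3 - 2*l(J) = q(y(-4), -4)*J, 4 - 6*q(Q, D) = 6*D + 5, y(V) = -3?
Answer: -198125/12 ≈ -16510.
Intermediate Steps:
q(Q, D) = -⅙ - D (q(Q, D) = ⅔ - (6*D + 5)/6 = ⅔ - (5 + 6*D)/6 = ⅔ + (-⅚ - D) = -⅙ - D)
l(J) = 3/2 - 23*J/12 (l(J) = 3/2 - (-⅙ - 1*(-4))*J/2 = 3/2 - (-⅙ + 4)*J/2 = 3/2 - 23*J/12)
W(E, L) = -7 - 7*L (W(E, L) = 7*(-1 - L) = -7 - 7*L)
((-2 + W((0*0)*(-1), 5)) + l(5))*317 = ((-2 + (-7 - 7*5)) + (3/2 - 23/12*5))*317 = ((-2 + (-7 - 35)) + (3/2 - 115/12))*317 = ((-2 - 42) - 97/12)*317 = (-44 - 97/12)*317 = -625/12*317 = -198125/12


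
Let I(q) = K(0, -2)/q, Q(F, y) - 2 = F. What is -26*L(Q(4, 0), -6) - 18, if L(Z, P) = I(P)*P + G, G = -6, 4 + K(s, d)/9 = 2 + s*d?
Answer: 606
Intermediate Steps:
K(s, d) = -18 + 9*d*s (K(s, d) = -36 + 9*(2 + s*d) = -36 + 9*(2 + d*s) = -36 + (18 + 9*d*s) = -18 + 9*d*s)
Q(F, y) = 2 + F
I(q) = -18/q (I(q) = (-18 + 9*(-2)*0)/q = (-18 + 0)/q = -18/q)
L(Z, P) = -24 (L(Z, P) = (-18/P)*P - 6 = -18 - 6 = -24)
-26*L(Q(4, 0), -6) - 18 = -26*(-24) - 18 = 624 - 18 = 606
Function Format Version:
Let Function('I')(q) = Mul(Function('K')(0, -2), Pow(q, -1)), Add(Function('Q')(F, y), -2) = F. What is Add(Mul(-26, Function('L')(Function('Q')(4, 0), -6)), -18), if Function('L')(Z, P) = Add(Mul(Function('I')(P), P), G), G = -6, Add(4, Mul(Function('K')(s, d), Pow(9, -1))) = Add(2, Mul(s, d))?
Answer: 606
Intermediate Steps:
Function('K')(s, d) = Add(-18, Mul(9, d, s)) (Function('K')(s, d) = Add(-36, Mul(9, Add(2, Mul(s, d)))) = Add(-36, Mul(9, Add(2, Mul(d, s)))) = Add(-36, Add(18, Mul(9, d, s))) = Add(-18, Mul(9, d, s)))
Function('Q')(F, y) = Add(2, F)
Function('I')(q) = Mul(-18, Pow(q, -1)) (Function('I')(q) = Mul(Add(-18, Mul(9, -2, 0)), Pow(q, -1)) = Mul(Add(-18, 0), Pow(q, -1)) = Mul(-18, Pow(q, -1)))
Function('L')(Z, P) = -24 (Function('L')(Z, P) = Add(Mul(Mul(-18, Pow(P, -1)), P), -6) = Add(-18, -6) = -24)
Add(Mul(-26, Function('L')(Function('Q')(4, 0), -6)), -18) = Add(Mul(-26, -24), -18) = Add(624, -18) = 606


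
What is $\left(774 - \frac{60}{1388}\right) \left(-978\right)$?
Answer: $- \frac{262654614}{347} \approx -7.5693 \cdot 10^{5}$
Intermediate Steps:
$\left(774 - \frac{60}{1388}\right) \left(-978\right) = \left(774 - \frac{15}{347}\right) \left(-978\right) = \frac{268563}{347} \left(-978\right) = - \frac{262654614}{347}$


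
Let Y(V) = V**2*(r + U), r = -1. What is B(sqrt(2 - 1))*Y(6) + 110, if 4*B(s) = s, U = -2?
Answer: 83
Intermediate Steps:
B(s) = s/4
Y(V) = -3*V**2 (Y(V) = V**2*(-1 - 2) = V**2*(-3) = -3*V**2)
B(sqrt(2 - 1))*Y(6) + 110 = (sqrt(2 - 1)/4)*(-3*6**2) + 110 = (sqrt(1)/4)*(-3*36) + 110 = ((1/4)*1)*(-108) + 110 = (1/4)*(-108) + 110 = -27 + 110 = 83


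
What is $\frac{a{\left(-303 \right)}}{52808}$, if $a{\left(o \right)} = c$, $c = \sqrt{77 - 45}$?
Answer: $\frac{\sqrt{2}}{13202} \approx 0.00010712$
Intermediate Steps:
$c = 4 \sqrt{2}$ ($c = \sqrt{32} = 4 \sqrt{2} \approx 5.6569$)
$a{\left(o \right)} = 4 \sqrt{2}$
$\frac{a{\left(-303 \right)}}{52808} = \frac{4 \sqrt{2}}{52808} = 4 \sqrt{2} \cdot \frac{1}{52808} = \frac{\sqrt{2}}{13202}$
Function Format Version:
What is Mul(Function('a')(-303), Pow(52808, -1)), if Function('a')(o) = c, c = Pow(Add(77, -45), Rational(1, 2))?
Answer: Mul(Rational(1, 13202), Pow(2, Rational(1, 2))) ≈ 0.00010712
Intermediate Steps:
c = Mul(4, Pow(2, Rational(1, 2))) (c = Pow(32, Rational(1, 2)) = Mul(4, Pow(2, Rational(1, 2))) ≈ 5.6569)
Function('a')(o) = Mul(4, Pow(2, Rational(1, 2)))
Mul(Function('a')(-303), Pow(52808, -1)) = Mul(Mul(4, Pow(2, Rational(1, 2))), Pow(52808, -1)) = Mul(Mul(4, Pow(2, Rational(1, 2))), Rational(1, 52808)) = Mul(Rational(1, 13202), Pow(2, Rational(1, 2)))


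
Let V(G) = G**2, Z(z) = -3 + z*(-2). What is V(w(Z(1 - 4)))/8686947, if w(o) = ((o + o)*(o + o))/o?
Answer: 48/2895649 ≈ 1.6577e-5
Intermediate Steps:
Z(z) = -3 - 2*z
w(o) = 4*o (w(o) = ((2*o)*(2*o))/o = (4*o**2)/o = 4*o)
V(w(Z(1 - 4)))/8686947 = (4*(-3 - 2*(1 - 4)))**2/8686947 = (4*(-3 - 2*(-3)))**2*(1/8686947) = (4*(-3 + 6))**2*(1/8686947) = (4*3)**2*(1/8686947) = 12**2*(1/8686947) = 144*(1/8686947) = 48/2895649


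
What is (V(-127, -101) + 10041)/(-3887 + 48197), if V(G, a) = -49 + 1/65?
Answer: 92783/411450 ≈ 0.22550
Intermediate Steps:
V(G, a) = -3184/65 (V(G, a) = -49 + 1/65 = -3184/65)
(V(-127, -101) + 10041)/(-3887 + 48197) = (-3184/65 + 10041)/(-3887 + 48197) = (649481/65)/44310 = (649481/65)*(1/44310) = 92783/411450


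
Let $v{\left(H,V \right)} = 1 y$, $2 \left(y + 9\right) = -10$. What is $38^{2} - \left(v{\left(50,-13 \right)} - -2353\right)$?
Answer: $-895$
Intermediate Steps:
$y = -14$ ($y = -9 + \frac{1}{2} \left(-10\right) = -9 - 5 = -14$)
$v{\left(H,V \right)} = -14$ ($v{\left(H,V \right)} = 1 \left(-14\right) = -14$)
$38^{2} - \left(v{\left(50,-13 \right)} - -2353\right) = 38^{2} - \left(-14 - -2353\right) = 1444 - \left(-14 + 2353\right) = 1444 - 2339 = -895$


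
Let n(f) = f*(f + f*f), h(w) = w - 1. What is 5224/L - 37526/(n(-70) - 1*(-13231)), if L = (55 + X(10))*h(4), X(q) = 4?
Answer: 1703757758/57501813 ≈ 29.630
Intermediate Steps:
h(w) = -1 + w
n(f) = f*(f + f²)
L = 177 (L = (55 + 4)*(-1 + 4) = 59*3 = 177)
5224/L - 37526/(n(-70) - 1*(-13231)) = 5224/177 - 37526/((-70)²*(1 - 70) - 1*(-13231)) = 5224*(1/177) - 37526/(4900*(-69) + 13231) = 5224/177 - 37526/(-338100 + 13231) = 5224/177 - 37526/(-324869) = 5224/177 - 37526*(-1/324869) = 5224/177 + 37526/324869 = 1703757758/57501813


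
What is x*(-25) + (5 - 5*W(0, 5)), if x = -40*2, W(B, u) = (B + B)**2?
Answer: 2005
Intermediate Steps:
W(B, u) = 4*B**2 (W(B, u) = (2*B)**2 = 4*B**2)
x = -80 (x = -8*10 = -80)
x*(-25) + (5 - 5*W(0, 5)) = -80*(-25) + (5 - 20*0**2) = 2000 + (5 - 20*0) = 2000 + (5 - 5*0) = 2000 + (5 + 0) = 2000 + 5 = 2005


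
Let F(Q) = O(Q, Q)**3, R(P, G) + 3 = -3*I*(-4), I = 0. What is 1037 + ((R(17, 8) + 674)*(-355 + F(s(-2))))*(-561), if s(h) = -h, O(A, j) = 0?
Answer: 133634042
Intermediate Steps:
R(P, G) = -3 (R(P, G) = -3 - 3*0*(-4) = -3 + 0*(-4) = -3 + 0 = -3)
F(Q) = 0 (F(Q) = 0**3 = 0)
1037 + ((R(17, 8) + 674)*(-355 + F(s(-2))))*(-561) = 1037 + ((-3 + 674)*(-355 + 0))*(-561) = 1037 + (671*(-355))*(-561) = 1037 - 238205*(-561) = 1037 + 133633005 = 133634042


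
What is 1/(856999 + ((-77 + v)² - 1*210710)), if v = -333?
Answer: 1/814389 ≈ 1.2279e-6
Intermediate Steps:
1/(856999 + ((-77 + v)² - 1*210710)) = 1/(856999 + ((-77 - 333)² - 1*210710)) = 1/(856999 + ((-410)² - 210710)) = 1/(856999 + (168100 - 210710)) = 1/(856999 - 42610) = 1/814389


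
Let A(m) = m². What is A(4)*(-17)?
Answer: -272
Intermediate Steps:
A(4)*(-17) = 4²*(-17) = 16*(-17) = -272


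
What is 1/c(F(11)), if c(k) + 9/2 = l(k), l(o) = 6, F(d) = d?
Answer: ⅔ ≈ 0.66667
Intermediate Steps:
c(k) = 3/2 (c(k) = -9/2 + 6 = 3/2)
1/c(F(11)) = 1/(3/2) = ⅔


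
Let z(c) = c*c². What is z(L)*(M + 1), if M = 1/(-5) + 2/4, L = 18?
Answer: 37908/5 ≈ 7581.6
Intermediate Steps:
z(c) = c³
M = 3/10 (M = 1*(-⅕) + 2*(¼) = -⅕ + ½ = 3/10 ≈ 0.30000)
z(L)*(M + 1) = 18³*(3/10 + 1) = 5832*(13/10) = 37908/5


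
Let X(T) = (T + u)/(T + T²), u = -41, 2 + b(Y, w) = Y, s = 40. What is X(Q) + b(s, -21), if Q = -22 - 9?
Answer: 5878/155 ≈ 37.923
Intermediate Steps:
b(Y, w) = -2 + Y
Q = -31
X(T) = (-41 + T)/(T + T²) (X(T) = (T - 41)/(T + T²) = (-41 + T)/(T + T²))
X(Q) + b(s, -21) = (-41 - 31)/((-31)*(1 - 31)) + (-2 + 40) = -1/31*(-72)/(-30) + 38 = -1/31*(-1/30)*(-72) + 38 = -12/155 + 38 = 5878/155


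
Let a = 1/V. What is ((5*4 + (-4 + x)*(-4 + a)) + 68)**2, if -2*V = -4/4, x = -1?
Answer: 9604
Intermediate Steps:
V = 1/2 (V = -(-2)/4 = -1/2*(-1) = 1/2 ≈ 0.50000)
a = 2 (a = 1/(1/2) = 2)
((5*4 + (-4 + x)*(-4 + a)) + 68)**2 = ((5*4 + (-4 - 1)*(-4 + 2)) + 68)**2 = ((20 - 5*(-2)) + 68)**2 = ((20 + 10) + 68)**2 = (30 + 68)**2 = 98**2 = 9604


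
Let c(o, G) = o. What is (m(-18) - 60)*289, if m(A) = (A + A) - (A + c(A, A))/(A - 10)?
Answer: -196809/7 ≈ -28116.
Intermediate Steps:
m(A) = 2*A - 2*A/(-10 + A) (m(A) = (A + A) - (A + A)/(A - 10) = 2*A - 2*A/(-10 + A))
(m(-18) - 60)*289 = (2*(-18)*(-11 - 18)/(-10 - 18) - 60)*289 = (2*(-18)*(-29)/(-28) - 60)*289 = (2*(-18)*(-1/28)*(-29) - 60)*289 = (-261/7 - 60)*289 = -681/7*289 = -196809/7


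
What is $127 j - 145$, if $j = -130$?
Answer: $-16655$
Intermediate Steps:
$127 j - 145 = 127 \left(-130\right) - 145 = -16510 - 145 = -16655$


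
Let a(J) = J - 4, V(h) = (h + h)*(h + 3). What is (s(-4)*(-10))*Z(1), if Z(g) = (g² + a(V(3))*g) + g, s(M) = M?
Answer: 1360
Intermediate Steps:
V(h) = 2*h*(3 + h) (V(h) = (2*h)*(3 + h) = 2*h*(3 + h))
a(J) = -4 + J
Z(g) = g² + 33*g (Z(g) = (g² + (-4 + 2*3*(3 + 3))*g) + g = (g² + (-4 + 2*3*6)*g) + g = (g² + (-4 + 36)*g) + g = (g² + 32*g) + g = g² + 33*g)
(s(-4)*(-10))*Z(1) = (-4*(-10))*(1*(33 + 1)) = 40*(1*34) = 40*34 = 1360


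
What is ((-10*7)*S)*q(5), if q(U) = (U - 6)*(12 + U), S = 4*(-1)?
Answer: -4760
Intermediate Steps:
S = -4
q(U) = (-6 + U)*(12 + U)
((-10*7)*S)*q(5) = (-10*7*(-4))*(-72 + 5² + 6*5) = (-70*(-4))*(-72 + 25 + 30) = 280*(-17) = -4760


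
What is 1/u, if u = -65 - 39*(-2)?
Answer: 1/13 ≈ 0.076923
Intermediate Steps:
u = 13 (u = -65 + 78 = 13)
1/u = 1/13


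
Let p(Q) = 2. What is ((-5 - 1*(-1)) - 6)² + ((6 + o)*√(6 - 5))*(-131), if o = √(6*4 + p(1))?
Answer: -686 - 131*√26 ≈ -1354.0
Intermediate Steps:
o = √26 (o = √(6*4 + 2) = √(24 + 2) = √26 ≈ 5.0990)
((-5 - 1*(-1)) - 6)² + ((6 + o)*√(6 - 5))*(-131) = ((-5 - 1*(-1)) - 6)² + ((6 + √26)*√(6 - 5))*(-131) = ((-5 + 1) - 6)² + ((6 + √26)*√1)*(-131) = (-4 - 6)² + ((6 + √26)*1)*(-131) = (-10)² + (6 + √26)*(-131) = 100 + (-786 - 131*√26) = -686 - 131*√26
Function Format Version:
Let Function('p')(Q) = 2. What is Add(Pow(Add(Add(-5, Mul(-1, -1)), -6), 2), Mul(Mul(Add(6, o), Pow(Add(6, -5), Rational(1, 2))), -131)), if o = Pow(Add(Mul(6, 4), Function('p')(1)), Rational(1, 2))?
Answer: Add(-686, Mul(-131, Pow(26, Rational(1, 2)))) ≈ -1354.0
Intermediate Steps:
o = Pow(26, Rational(1, 2)) (o = Pow(Add(Mul(6, 4), 2), Rational(1, 2)) = Pow(Add(24, 2), Rational(1, 2)) = Pow(26, Rational(1, 2)) ≈ 5.0990)
Add(Pow(Add(Add(-5, Mul(-1, -1)), -6), 2), Mul(Mul(Add(6, o), Pow(Add(6, -5), Rational(1, 2))), -131)) = Add(Pow(Add(Add(-5, Mul(-1, -1)), -6), 2), Mul(Mul(Add(6, Pow(26, Rational(1, 2))), Pow(Add(6, -5), Rational(1, 2))), -131)) = Add(Pow(Add(Add(-5, 1), -6), 2), Mul(Mul(Add(6, Pow(26, Rational(1, 2))), Pow(1, Rational(1, 2))), -131)) = Add(Pow(Add(-4, -6), 2), Mul(Mul(Add(6, Pow(26, Rational(1, 2))), 1), -131)) = Add(Pow(-10, 2), Mul(Add(6, Pow(26, Rational(1, 2))), -131)) = Add(100, Add(-786, Mul(-131, Pow(26, Rational(1, 2))))) = Add(-686, Mul(-131, Pow(26, Rational(1, 2))))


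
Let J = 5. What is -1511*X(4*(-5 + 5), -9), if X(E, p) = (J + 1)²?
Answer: -54396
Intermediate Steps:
X(E, p) = 36 (X(E, p) = (5 + 1)² = 6² = 36)
-1511*X(4*(-5 + 5), -9) = -1511*36 = -54396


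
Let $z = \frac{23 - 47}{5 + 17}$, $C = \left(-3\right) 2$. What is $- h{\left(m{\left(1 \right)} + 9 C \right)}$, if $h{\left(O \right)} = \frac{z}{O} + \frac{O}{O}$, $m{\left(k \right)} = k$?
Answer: $- \frac{595}{583} \approx -1.0206$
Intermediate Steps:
$C = -6$
$z = - \frac{12}{11}$ ($z = - \frac{24}{22} = \left(-24\right) \frac{1}{22} = - \frac{12}{11} \approx -1.0909$)
$h{\left(O \right)} = 1 - \frac{12}{11 O}$ ($h{\left(O \right)} = - \frac{12}{11 O} + \frac{O}{O} = - \frac{12}{11 O} + 1 = 1 - \frac{12}{11 O}$)
$- h{\left(m{\left(1 \right)} + 9 C \right)} = - \frac{- \frac{12}{11} + \left(1 + 9 \left(-6\right)\right)}{1 + 9 \left(-6\right)} = - \frac{- \frac{12}{11} + \left(1 - 54\right)}{1 - 54} = - \frac{- \frac{12}{11} - 53}{-53} = - \frac{\left(-1\right) \left(-595\right)}{53 \cdot 11} = \left(-1\right) \frac{595}{583} = - \frac{595}{583}$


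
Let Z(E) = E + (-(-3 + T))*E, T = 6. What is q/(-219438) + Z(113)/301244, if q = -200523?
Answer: 2514864901/2754349203 ≈ 0.91305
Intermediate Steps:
Z(E) = -2*E (Z(E) = E + (-(-3 + 6))*E = E + (-1*3)*E = E - 3*E = -2*E)
q/(-219438) + Z(113)/301244 = -200523/(-219438) - 2*113/301244 = -200523*(-1/219438) - 226*1/301244 = 66841/73146 - 113/150622 = 2514864901/2754349203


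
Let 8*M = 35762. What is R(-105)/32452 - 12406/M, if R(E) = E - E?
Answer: -49624/17881 ≈ -2.7752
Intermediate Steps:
R(E) = 0
M = 17881/4 (M = (⅛)*35762 = 17881/4 ≈ 4470.3)
R(-105)/32452 - 12406/M = 0/32452 - 12406/17881/4 = 0*(1/32452) - 12406*4/17881 = 0 - 49624/17881 = -49624/17881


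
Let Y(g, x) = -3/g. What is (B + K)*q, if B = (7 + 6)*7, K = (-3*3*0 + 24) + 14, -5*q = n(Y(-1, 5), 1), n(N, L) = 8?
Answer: -1032/5 ≈ -206.40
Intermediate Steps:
q = -8/5 (q = -1/5*8 = -8/5 ≈ -1.6000)
K = 38 (K = (-9*0 + 24) + 14 = (0 + 24) + 14 = 24 + 14 = 38)
B = 91 (B = 13*7 = 91)
(B + K)*q = (91 + 38)*(-8/5) = 129*(-8/5) = -1032/5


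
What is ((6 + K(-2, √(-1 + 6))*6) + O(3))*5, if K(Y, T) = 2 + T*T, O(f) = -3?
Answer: 225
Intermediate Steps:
K(Y, T) = 2 + T²
((6 + K(-2, √(-1 + 6))*6) + O(3))*5 = ((6 + (2 + (√(-1 + 6))²)*6) - 3)*5 = ((6 + (2 + (√5)²)*6) - 3)*5 = ((6 + (2 + 5)*6) - 3)*5 = ((6 + 7*6) - 3)*5 = ((6 + 42) - 3)*5 = (48 - 3)*5 = 45*5 = 225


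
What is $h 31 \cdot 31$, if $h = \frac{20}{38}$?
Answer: $\frac{9610}{19} \approx 505.79$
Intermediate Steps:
$h = \frac{10}{19}$ ($h = 20 \cdot \frac{1}{38} = \frac{10}{19} \approx 0.52632$)
$h 31 \cdot 31 = \frac{10}{19} \cdot 31 \cdot 31 = \frac{310}{19} \cdot 31 = \frac{9610}{19}$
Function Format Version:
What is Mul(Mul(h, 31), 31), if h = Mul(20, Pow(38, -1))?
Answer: Rational(9610, 19) ≈ 505.79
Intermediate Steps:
h = Rational(10, 19) (h = Mul(20, Rational(1, 38)) = Rational(10, 19) ≈ 0.52632)
Mul(Mul(h, 31), 31) = Mul(Mul(Rational(10, 19), 31), 31) = Mul(Rational(310, 19), 31) = Rational(9610, 19)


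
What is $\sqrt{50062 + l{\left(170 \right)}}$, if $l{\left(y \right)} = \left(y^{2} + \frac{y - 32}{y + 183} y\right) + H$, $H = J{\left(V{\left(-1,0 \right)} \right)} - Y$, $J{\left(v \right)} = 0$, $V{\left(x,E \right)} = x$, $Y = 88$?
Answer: $\frac{\sqrt{9836691646}}{353} \approx 280.96$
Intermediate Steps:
$H = -88$ ($H = 0 - 88 = -88$)
$l{\left(y \right)} = -88 + y^{2} + \frac{y \left(-32 + y\right)}{183 + y}$ ($l{\left(y \right)} = \left(y^{2} + \frac{y - 32}{y + 183} y\right) - 88 = \left(y^{2} + \frac{-32 + y}{183 + y} y\right) - 88 = \left(y^{2} + \frac{y \left(-32 + y\right)}{183 + y}\right) - 88 = -88 + y^{2} + \frac{y \left(-32 + y\right)}{183 + y}$)
$\sqrt{50062 + l{\left(170 \right)}} = \sqrt{50062 + \frac{-16104 + 170^{3} - 20400 + 184 \cdot 170^{2}}{183 + 170}} = \sqrt{50062 + \frac{-16104 + 4913000 - 20400 + 184 \cdot 28900}{353}} = \sqrt{50062 + \frac{-16104 + 4913000 - 20400 + 5317600}{353}} = \sqrt{50062 + \frac{1}{353} \cdot 10194096} = \sqrt{50062 + \frac{10194096}{353}} = \sqrt{\frac{27865982}{353}} = \frac{\sqrt{9836691646}}{353}$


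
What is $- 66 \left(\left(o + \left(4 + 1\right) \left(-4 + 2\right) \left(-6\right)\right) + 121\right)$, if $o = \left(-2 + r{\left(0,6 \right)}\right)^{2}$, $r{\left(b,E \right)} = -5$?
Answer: $-15180$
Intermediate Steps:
$o = 49$ ($o = \left(-2 - 5\right)^{2} = \left(-7\right)^{2} = 49$)
$- 66 \left(\left(o + \left(4 + 1\right) \left(-4 + 2\right) \left(-6\right)\right) + 121\right) = - 66 \left(\left(49 + \left(4 + 1\right) \left(-4 + 2\right) \left(-6\right)\right) + 121\right) = - 66 \left(\left(49 + 5 \left(-2\right) \left(-6\right)\right) + 121\right) = - 66 \left(\left(49 - -60\right) + 121\right) = - 66 \left(\left(49 + 60\right) + 121\right) = - 66 \left(109 + 121\right) = \left(-66\right) 230 = -15180$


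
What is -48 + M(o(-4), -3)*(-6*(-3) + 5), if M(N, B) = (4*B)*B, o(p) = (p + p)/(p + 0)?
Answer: 780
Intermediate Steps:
o(p) = 2 (o(p) = (2*p)/p = 2)
M(N, B) = 4*B**2
-48 + M(o(-4), -3)*(-6*(-3) + 5) = -48 + (4*(-3)**2)*(-6*(-3) + 5) = -48 + (4*9)*(18 + 5) = -48 + 36*23 = -48 + 828 = 780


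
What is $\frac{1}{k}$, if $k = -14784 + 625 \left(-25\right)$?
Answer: $- \frac{1}{30409} \approx -3.2885 \cdot 10^{-5}$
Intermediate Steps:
$k = -30409$ ($k = -14784 - 15625 = -30409$)
$\frac{1}{k} = \frac{1}{-30409} = - \frac{1}{30409}$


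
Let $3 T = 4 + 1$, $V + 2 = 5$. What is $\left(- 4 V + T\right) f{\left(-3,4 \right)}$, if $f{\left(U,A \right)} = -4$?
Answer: $\frac{124}{3} \approx 41.333$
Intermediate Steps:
$V = 3$ ($V = -2 + 5 = 3$)
$T = \frac{5}{3}$ ($T = \frac{4 + 1}{3} = \frac{1}{3} \cdot 5 = \frac{5}{3} \approx 1.6667$)
$\left(- 4 V + T\right) f{\left(-3,4 \right)} = \left(\left(-4\right) 3 + \frac{5}{3}\right) \left(-4\right) = \left(-12 + \frac{5}{3}\right) \left(-4\right) = \left(- \frac{31}{3}\right) \left(-4\right) = \frac{124}{3}$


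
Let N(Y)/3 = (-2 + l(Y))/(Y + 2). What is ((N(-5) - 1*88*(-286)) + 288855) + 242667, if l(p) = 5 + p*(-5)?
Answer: 556662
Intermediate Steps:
l(p) = 5 - 5*p
N(Y) = 3*(3 - 5*Y)/(2 + Y) (N(Y) = 3*((-2 + (5 - 5*Y))/(Y + 2)) = 3*((3 - 5*Y)/(2 + Y)) = 3*(3 - 5*Y)/(2 + Y))
((N(-5) - 1*88*(-286)) + 288855) + 242667 = ((3*(3 - 5*(-5))/(2 - 5) - 1*88*(-286)) + 288855) + 242667 = ((3*(3 + 25)/(-3) - 88*(-286)) + 288855) + 242667 = ((3*(-⅓)*28 + 25168) + 288855) + 242667 = ((-28 + 25168) + 288855) + 242667 = (25140 + 288855) + 242667 = 313995 + 242667 = 556662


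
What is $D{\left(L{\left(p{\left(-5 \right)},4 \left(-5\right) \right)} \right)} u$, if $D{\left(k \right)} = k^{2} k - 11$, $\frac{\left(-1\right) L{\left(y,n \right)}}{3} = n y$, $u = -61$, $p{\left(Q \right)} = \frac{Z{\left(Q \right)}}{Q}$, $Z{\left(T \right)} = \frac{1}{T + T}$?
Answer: $\frac{70699}{125} \approx 565.59$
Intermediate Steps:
$Z{\left(T \right)} = \frac{1}{2 T}$
$p{\left(Q \right)} = \frac{1}{2 Q^{2}}$ ($p{\left(Q \right)} = \frac{\frac{1}{2} \frac{1}{Q}}{Q} = \frac{1}{2 Q^{2}}$)
$L{\left(y,n \right)} = - 3 n y$
$D{\left(k \right)} = -11 + k^{3}$ ($D{\left(k \right)} = k^{3} - 11 = -11 + k^{3}$)
$D{\left(L{\left(p{\left(-5 \right)},4 \left(-5\right) \right)} \right)} u = \left(-11 + \left(- 3 \cdot 4 \left(-5\right) \frac{1}{2 \cdot 25}\right)^{3}\right) \left(-61\right) = \left(-11 + \left(\left(-3\right) \left(-20\right) \frac{1}{2} \cdot \frac{1}{25}\right)^{3}\right) \left(-61\right) = \left(-11 + \left(\left(-3\right) \left(-20\right) \frac{1}{50}\right)^{3}\right) \left(-61\right) = \left(-11 + \left(\frac{6}{5}\right)^{3}\right) \left(-61\right) = \left(-11 + \frac{216}{125}\right) \left(-61\right) = \left(- \frac{1159}{125}\right) \left(-61\right) = \frac{70699}{125}$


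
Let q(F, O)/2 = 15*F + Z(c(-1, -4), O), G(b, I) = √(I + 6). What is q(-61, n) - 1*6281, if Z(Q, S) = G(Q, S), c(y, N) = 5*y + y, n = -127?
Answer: -8111 + 22*I ≈ -8111.0 + 22.0*I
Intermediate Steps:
G(b, I) = √(6 + I)
c(y, N) = 6*y
Z(Q, S) = √(6 + S)
q(F, O) = 2*√(6 + O) + 30*F (q(F, O) = 2*(15*F + √(6 + O)) = 2*(√(6 + O) + 15*F) = 2*√(6 + O) + 30*F)
q(-61, n) - 1*6281 = (2*√(6 - 127) + 30*(-61)) - 1*6281 = (2*√(-121) - 1830) - 6281 = (2*(11*I) - 1830) - 6281 = (22*I - 1830) - 6281 = (-1830 + 22*I) - 6281 = -8111 + 22*I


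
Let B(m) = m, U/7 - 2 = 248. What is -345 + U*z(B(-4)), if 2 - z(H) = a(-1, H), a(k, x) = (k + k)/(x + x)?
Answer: 5435/2 ≈ 2717.5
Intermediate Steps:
U = 1750 (U = 14 + 7*248 = 14 + 1736 = 1750)
a(k, x) = k/x (a(k, x) = (2*k)/((2*x)) = (2*k)*(1/(2*x)) = k/x)
z(H) = 2 + 1/H (z(H) = 2 - (-1)/H = 2 + 1/H)
-345 + U*z(B(-4)) = -345 + 1750*(2 + 1/(-4)) = -345 + 1750*(2 - ¼) = -345 + 1750*(7/4) = -345 + 6125/2 = 5435/2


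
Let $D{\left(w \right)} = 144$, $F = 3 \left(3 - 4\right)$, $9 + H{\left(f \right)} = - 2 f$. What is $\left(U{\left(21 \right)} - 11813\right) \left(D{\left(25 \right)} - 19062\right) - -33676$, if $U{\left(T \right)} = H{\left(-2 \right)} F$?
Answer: $223228240$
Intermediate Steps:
$H{\left(f \right)} = -9 - 2 f$
$F = -3$ ($F = 3 \left(-1\right) = -3$)
$U{\left(T \right)} = 15$ ($U{\left(T \right)} = \left(-9 - -4\right) \left(-3\right) = \left(-9 + 4\right) \left(-3\right) = \left(-5\right) \left(-3\right) = 15$)
$\left(U{\left(21 \right)} - 11813\right) \left(D{\left(25 \right)} - 19062\right) - -33676 = \left(15 - 11813\right) \left(144 - 19062\right) - -33676 = \left(-11798\right) \left(-18918\right) + 33676 = 223194564 + 33676 = 223228240$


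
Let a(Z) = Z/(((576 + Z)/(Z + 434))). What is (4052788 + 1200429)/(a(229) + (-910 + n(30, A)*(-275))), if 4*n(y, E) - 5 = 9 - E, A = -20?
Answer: -8457679370/4924821 ≈ -1717.4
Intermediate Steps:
a(Z) = Z*(434 + Z)/(576 + Z) (a(Z) = Z/(((576 + Z)/(434 + Z))) = Z*((434 + Z)/(576 + Z)) = Z*(434 + Z)/(576 + Z))
n(y, E) = 7/2 - E/4 (n(y, E) = 5/4 + (9 - E)/4 = 5/4 + (9/4 - E/4) = 7/2 - E/4)
(4052788 + 1200429)/(a(229) + (-910 + n(30, A)*(-275))) = (4052788 + 1200429)/(229*(434 + 229)/(576 + 229) + (-910 + (7/2 - 1/4*(-20))*(-275))) = 5253217/(229*663/805 + (-910 + (7/2 + 5)*(-275))) = 5253217/(229*(1/805)*663 + (-910 + (17/2)*(-275))) = 5253217/(151827/805 + (-910 - 4675/2)) = 5253217/(151827/805 - 6495/2) = 5253217/(-4924821/1610) = 5253217*(-1610/4924821) = -8457679370/4924821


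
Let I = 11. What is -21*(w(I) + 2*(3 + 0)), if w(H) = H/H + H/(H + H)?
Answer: -315/2 ≈ -157.50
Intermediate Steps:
w(H) = 3/2 (w(H) = 1 + H/((2*H)) = 1 + H*(1/(2*H)) = 1 + ½ = 3/2)
-21*(w(I) + 2*(3 + 0)) = -21*(3/2 + 2*(3 + 0)) = -21*(3/2 + 2*3) = -21*(3/2 + 6) = -21*15/2 = -315/2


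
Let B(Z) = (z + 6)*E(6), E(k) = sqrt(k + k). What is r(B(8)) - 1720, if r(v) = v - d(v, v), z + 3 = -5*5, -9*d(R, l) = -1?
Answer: -15481/9 - 44*sqrt(3) ≈ -1796.3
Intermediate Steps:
d(R, l) = 1/9 (d(R, l) = -1/9*(-1) = 1/9)
z = -28 (z = -3 - 5*5 = -3 - 25 = -28)
E(k) = sqrt(2)*sqrt(k) (E(k) = sqrt(2*k) = sqrt(2)*sqrt(k))
B(Z) = -44*sqrt(3) (B(Z) = (-28 + 6)*(sqrt(2)*sqrt(6)) = -44*sqrt(3))
r(v) = -1/9 + v (r(v) = v - 1*1/9 = v - 1/9 = -1/9 + v)
r(B(8)) - 1720 = (-1/9 - 44*sqrt(3)) - 1720 = -15481/9 - 44*sqrt(3)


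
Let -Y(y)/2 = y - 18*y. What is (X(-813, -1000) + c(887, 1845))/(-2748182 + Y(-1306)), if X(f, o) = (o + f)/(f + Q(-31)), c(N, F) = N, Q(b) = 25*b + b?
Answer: -718933/2260598367 ≈ -0.00031803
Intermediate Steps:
Q(b) = 26*b
X(f, o) = (f + o)/(-806 + f) (X(f, o) = (o + f)/(f + 26*(-31)) = (f + o)/(f - 806) = (f + o)/(-806 + f))
Y(y) = 34*y (Y(y) = -2*(y - 18*y) = -(-34)*y = 34*y)
(X(-813, -1000) + c(887, 1845))/(-2748182 + Y(-1306)) = ((-813 - 1000)/(-806 - 813) + 887)/(-2748182 + 34*(-1306)) = (-1813/(-1619) + 887)/(-2748182 - 44404) = (-1/1619*(-1813) + 887)/(-2792586) = (1813/1619 + 887)*(-1/2792586) = (1437866/1619)*(-1/2792586) = -718933/2260598367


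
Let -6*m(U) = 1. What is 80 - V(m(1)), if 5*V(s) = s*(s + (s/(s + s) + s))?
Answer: 14401/180 ≈ 80.006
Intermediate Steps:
m(U) = -⅙ (m(U) = -⅙*1 = -⅙)
V(s) = s*(½ + 2*s)/5 (V(s) = (s*(s + (s/(s + s) + s)))/5 = (s*(s + (s/((2*s)) + s)))/5 = (s*(s + ((1/(2*s))*s + s)))/5 = (s*(s + (½ + s)))/5 = (s*(½ + 2*s))/5 = s*(½ + 2*s)/5)
80 - V(m(1)) = 80 - (-1)*(1 + 4*(-⅙))/(10*6) = 80 - (-1)*(1 - ⅔)/(10*6) = 80 - (-1)/(10*6*3) = 80 - 1*(-1/180) = 80 + 1/180 = 14401/180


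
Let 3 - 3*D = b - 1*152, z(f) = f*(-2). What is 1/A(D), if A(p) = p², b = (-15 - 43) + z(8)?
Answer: 9/52441 ≈ 0.00017162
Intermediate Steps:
z(f) = -2*f
b = -74 (b = (-15 - 43) - 2*8 = -58 - 16 = -74)
D = 229/3 (D = 1 - (-74 - 1*152)/3 = 1 - (-74 - 152)/3 = 1 - ⅓*(-226) = 1 + 226/3 = 229/3 ≈ 76.333)
1/A(D) = 1/((229/3)²) = 1/(52441/9) = 9/52441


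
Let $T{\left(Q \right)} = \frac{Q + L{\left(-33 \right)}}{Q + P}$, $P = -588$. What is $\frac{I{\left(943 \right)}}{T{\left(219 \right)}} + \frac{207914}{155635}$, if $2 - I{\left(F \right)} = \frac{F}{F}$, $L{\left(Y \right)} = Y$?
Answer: $- \frac{6252437}{9649370} \approx -0.64796$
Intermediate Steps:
$I{\left(F \right)} = 1$ ($I{\left(F \right)} = 2 - \frac{F}{F} = 2 - 1 = 1$)
$T{\left(Q \right)} = \frac{-33 + Q}{-588 + Q}$ ($T{\left(Q \right)} = \frac{Q - 33}{Q - 588} = \frac{-33 + Q}{-588 + Q}$)
$\frac{I{\left(943 \right)}}{T{\left(219 \right)}} + \frac{207914}{155635} = 1 \frac{1}{\frac{1}{-588 + 219} \left(-33 + 219\right)} + \frac{207914}{155635} = 1 \frac{1}{\frac{1}{-369} \cdot 186} + 207914 \cdot \frac{1}{155635} = 1 \frac{1}{\left(- \frac{1}{369}\right) 186} + \frac{207914}{155635} = 1 \frac{1}{- \frac{62}{123}} + \frac{207914}{155635} = 1 \left(- \frac{123}{62}\right) + \frac{207914}{155635} = - \frac{123}{62} + \frac{207914}{155635} = - \frac{6252437}{9649370}$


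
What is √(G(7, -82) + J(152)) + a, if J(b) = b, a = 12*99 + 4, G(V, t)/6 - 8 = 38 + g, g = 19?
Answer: 1192 + √542 ≈ 1215.3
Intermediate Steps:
G(V, t) = 390 (G(V, t) = 48 + 6*(38 + 19) = 48 + 6*57 = 48 + 342 = 390)
a = 1192 (a = 1188 + 4 = 1192)
√(G(7, -82) + J(152)) + a = √(390 + 152) + 1192 = √542 + 1192 = 1192 + √542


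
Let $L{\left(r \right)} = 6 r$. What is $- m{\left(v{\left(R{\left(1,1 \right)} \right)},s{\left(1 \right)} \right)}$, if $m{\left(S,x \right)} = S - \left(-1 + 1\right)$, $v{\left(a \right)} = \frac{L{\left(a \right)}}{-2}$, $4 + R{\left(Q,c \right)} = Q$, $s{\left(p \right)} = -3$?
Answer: $-9$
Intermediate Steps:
$R{\left(Q,c \right)} = -4 + Q$
$v{\left(a \right)} = - 3 a$ ($v{\left(a \right)} = \frac{6 a}{-2} = 6 a \left(- \frac{1}{2}\right) = - 3 a$)
$m{\left(S,x \right)} = S$ ($m{\left(S,x \right)} = S - 0 = S + 0 = S$)
$- m{\left(v{\left(R{\left(1,1 \right)} \right)},s{\left(1 \right)} \right)} = - \left(-3\right) \left(-4 + 1\right) = - \left(-3\right) \left(-3\right) = \left(-1\right) 9 = -9$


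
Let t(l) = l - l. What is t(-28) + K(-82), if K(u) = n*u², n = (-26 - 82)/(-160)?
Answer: 45387/10 ≈ 4538.7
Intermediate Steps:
n = 27/40 (n = -108*(-1/160) = 27/40 ≈ 0.67500)
K(u) = 27*u²/40
t(l) = 0
t(-28) + K(-82) = 0 + (27/40)*(-82)² = 0 + (27/40)*6724 = 0 + 45387/10 = 45387/10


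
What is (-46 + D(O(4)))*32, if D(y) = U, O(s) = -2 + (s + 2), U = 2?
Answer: -1408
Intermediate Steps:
O(s) = s (O(s) = -2 + (2 + s) = s)
D(y) = 2
(-46 + D(O(4)))*32 = (-46 + 2)*32 = -44*32 = -1408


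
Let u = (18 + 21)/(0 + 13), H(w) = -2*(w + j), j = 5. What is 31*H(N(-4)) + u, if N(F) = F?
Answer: -59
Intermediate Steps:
H(w) = -10 - 2*w (H(w) = -2*(w + 5) = -2*(5 + w) = -10 - 2*w)
u = 3 (u = 39/13 = 39*(1/13) = 3)
31*H(N(-4)) + u = 31*(-10 - 2*(-4)) + 3 = 31*(-10 + 8) + 3 = 31*(-2) + 3 = -62 + 3 = -59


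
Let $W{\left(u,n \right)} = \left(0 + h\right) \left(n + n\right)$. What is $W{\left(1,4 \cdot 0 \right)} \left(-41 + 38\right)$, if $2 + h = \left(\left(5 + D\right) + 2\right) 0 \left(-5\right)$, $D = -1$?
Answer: $0$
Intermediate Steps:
$h = -2$ ($h = -2 + \left(\left(5 - 1\right) + 2\right) 0 \left(-5\right) = -2 + \left(4 + 2\right) 0 \left(-5\right) = -2 + 6 \cdot 0 \left(-5\right) = -2 + 0 \left(-5\right) = -2 + 0 = -2$)
$W{\left(u,n \right)} = - 4 n$ ($W{\left(u,n \right)} = \left(0 - 2\right) \left(n + n\right) = - 2 \cdot 2 n = - 4 n$)
$W{\left(1,4 \cdot 0 \right)} \left(-41 + 38\right) = - 4 \cdot 4 \cdot 0 \left(-41 + 38\right) = \left(-4\right) 0 \left(-3\right) = 0 \left(-3\right) = 0$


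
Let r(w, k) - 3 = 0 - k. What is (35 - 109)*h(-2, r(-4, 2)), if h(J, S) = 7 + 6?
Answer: -962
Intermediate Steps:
r(w, k) = 3 - k (r(w, k) = 3 + (0 - k) = 3 - k)
h(J, S) = 13
(35 - 109)*h(-2, r(-4, 2)) = (35 - 109)*13 = -74*13 = -962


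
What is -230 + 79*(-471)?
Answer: -37439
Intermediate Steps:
-230 + 79*(-471) = -230 - 37209 = -37439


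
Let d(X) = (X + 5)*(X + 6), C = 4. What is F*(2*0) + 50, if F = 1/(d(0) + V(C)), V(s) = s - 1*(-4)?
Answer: 50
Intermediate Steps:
d(X) = (5 + X)*(6 + X)
V(s) = 4 + s (V(s) = s + 4 = 4 + s)
F = 1/38 (F = 1/((30 + 0**2 + 11*0) + (4 + 4)) = 1/((30 + 0 + 0) + 8) = 1/(30 + 8) = 1/38 ≈ 0.026316)
F*(2*0) + 50 = (2*0)/38 + 50 = (1/38)*0 + 50 = 0 + 50 = 50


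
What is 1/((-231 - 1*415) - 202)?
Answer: -1/848 ≈ -0.0011792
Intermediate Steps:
1/((-231 - 1*415) - 202) = 1/((-231 - 415) - 202) = 1/(-646 - 202) = 1/(-848) = -1/848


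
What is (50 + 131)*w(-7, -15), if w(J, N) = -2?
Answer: -362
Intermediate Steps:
(50 + 131)*w(-7, -15) = (50 + 131)*(-2) = 181*(-2) = -362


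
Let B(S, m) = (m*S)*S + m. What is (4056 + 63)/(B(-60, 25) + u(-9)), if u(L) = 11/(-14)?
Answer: 19222/420113 ≈ 0.045754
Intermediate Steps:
u(L) = -11/14 (u(L) = 11*(-1/14) = -11/14)
B(S, m) = m + m*S**2 (B(S, m) = (S*m)*S + m = m*S**2 + m = m + m*S**2)
(4056 + 63)/(B(-60, 25) + u(-9)) = (4056 + 63)/(25*(1 + (-60)**2) - 11/14) = 4119/(25*(1 + 3600) - 11/14) = 4119/(25*3601 - 11/14) = 4119/(90025 - 11/14) = 4119/(1260339/14) = 4119*(14/1260339) = 19222/420113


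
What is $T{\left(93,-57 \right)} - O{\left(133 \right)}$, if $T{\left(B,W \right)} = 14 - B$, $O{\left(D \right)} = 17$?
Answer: $-96$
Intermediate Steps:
$T{\left(93,-57 \right)} - O{\left(133 \right)} = \left(14 - 93\right) - 17 = -79 - 17 = -96$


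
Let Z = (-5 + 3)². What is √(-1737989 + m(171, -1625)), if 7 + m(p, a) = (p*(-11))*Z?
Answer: 4*I*√109095 ≈ 1321.2*I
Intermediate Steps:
Z = 4 (Z = (-2)² = 4)
m(p, a) = -7 - 44*p (m(p, a) = -7 + (p*(-11))*4 = -7 - 11*p*4 = -7 - 44*p)
√(-1737989 + m(171, -1625)) = √(-1737989 + (-7 - 44*171)) = √(-1737989 + (-7 - 7524)) = √(-1737989 - 7531) = √(-1745520) = 4*I*√109095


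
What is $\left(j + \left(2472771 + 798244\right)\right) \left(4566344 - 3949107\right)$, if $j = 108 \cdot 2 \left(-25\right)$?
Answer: $2015658405755$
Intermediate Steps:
$j = -5400$ ($j = 216 \left(-25\right) = -5400$)
$\left(j + \left(2472771 + 798244\right)\right) \left(4566344 - 3949107\right) = \left(-5400 + \left(2472771 + 798244\right)\right) \left(4566344 - 3949107\right) = \left(-5400 + 3271015\right) 617237 = 3265615 \cdot 617237 = 2015658405755$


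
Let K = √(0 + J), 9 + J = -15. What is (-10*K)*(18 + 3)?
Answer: -420*I*√6 ≈ -1028.8*I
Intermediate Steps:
J = -24 (J = -9 - 15 = -24)
K = 2*I*√6 (K = √(0 - 24) = √(-24) = 2*I*√6 ≈ 4.899*I)
(-10*K)*(18 + 3) = (-20*I*√6)*(18 + 3) = -20*I*√6*21 = -420*I*√6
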